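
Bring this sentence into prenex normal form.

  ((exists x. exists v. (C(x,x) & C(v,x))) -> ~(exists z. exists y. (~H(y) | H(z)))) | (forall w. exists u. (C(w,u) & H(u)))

forall x. forall v. forall z. forall y. forall w. exists u. (~C(x,x) | ~C(v,x) | H(y) & ~H(z) | C(w,u) & H(u))

Rewrite implications/biconditionals: A → B as ¬A ∨ B.
  ~(exists x. exists v. (C(x,x) & C(v,x))) | ~(exists z. exists y. (~H(y) | H(z))) | (forall w. exists u. (C(w,u) & H(u)))
Drive negations inward (¬∀x A ≡ ∃x ¬A, ¬∃x A ≡ ∀x ¬A, De Morgan for ∧/∨):
  (forall x. forall v. (~C(x,x) | ~C(v,x))) | (forall z. forall y. (H(y) & ~H(z))) | (forall w. exists u. (C(w,u) & H(u)))
All bound variables are already distinct, so no renaming is needed.
Extract every quantifier outward, since the variables are now distinct and don't occur free across branches:
  forall x. forall v. forall z. forall y. forall w. exists u. (~C(x,x) | ~C(v,x) | H(y) & ~H(z) | C(w,u) & H(u))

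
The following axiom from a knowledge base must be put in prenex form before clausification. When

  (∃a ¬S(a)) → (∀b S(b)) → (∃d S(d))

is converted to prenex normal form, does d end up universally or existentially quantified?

Eliminate → and ↔ using ¬ and ∨.
  ¬(∃a ¬S(a)) ∨ ¬(∀b S(b)) ∨ (∃d S(d))
Drive negations inward (¬∀x A ≡ ∃x ¬A, ¬∃x A ≡ ∀x ¬A, De Morgan for ∧/∨):
  (∀a S(a)) ∨ (∃b ¬S(b)) ∨ (∃d S(d))
All bound variables are already distinct, so no renaming is needed.
Finally move all quantifiers to the prefix:
  ∀a ∃b ∃d (S(a) ∨ ¬S(b) ∨ S(d))
The quantifier ∃d sits under an even number of negations (counting the antecedent side of each →), so it remains existential.

existential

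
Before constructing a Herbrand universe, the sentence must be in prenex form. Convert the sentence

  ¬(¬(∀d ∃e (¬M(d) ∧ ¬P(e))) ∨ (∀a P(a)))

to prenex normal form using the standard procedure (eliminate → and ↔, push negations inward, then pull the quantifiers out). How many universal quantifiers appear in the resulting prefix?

Drive negations inward (¬∀x A ≡ ∃x ¬A, ¬∃x A ≡ ∀x ¬A, De Morgan for ∧/∨):
  (∀d ∃e (¬M(d) ∧ ¬P(e))) ∧ (∃a ¬P(a))
Pull the quantifiers to the front (each side's bound variable is not free in the other side):
  ∀d ∃e ∃a (¬M(d) ∧ ¬P(e) ∧ ¬P(a))
The prefix is ∀d ∃e ∃a: 1 universal, 2 existential.

1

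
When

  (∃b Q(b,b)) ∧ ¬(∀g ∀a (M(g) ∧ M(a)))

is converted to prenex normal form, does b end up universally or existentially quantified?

Drive negations inward (¬∀x A ≡ ∃x ¬A, ¬∃x A ≡ ∀x ¬A, De Morgan for ∧/∨):
  (∃b Q(b,b)) ∧ (∃g ∃a (¬M(g) ∨ ¬M(a)))
Extract every quantifier outward, since the variables are now distinct and don't occur free across branches:
  ∃b ∃g ∃a (Q(b,b) ∧ (¬M(g) ∨ ¬M(a)))
The quantifier ∃b sits under an even number of negations, so it remains existential.

existential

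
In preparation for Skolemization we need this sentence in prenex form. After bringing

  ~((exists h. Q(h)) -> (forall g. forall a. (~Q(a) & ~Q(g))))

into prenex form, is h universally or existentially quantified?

existential

First replace A → B with ¬A ∨ B.
  ~(~(exists h. Q(h)) | (forall g. forall a. (~Q(a) & ~Q(g))))
Move each ¬ inward, flipping quantifiers it crosses:
  (exists h. Q(h)) & (exists g. exists a. (Q(a) | Q(g)))
Extract every quantifier outward, since the variables are now distinct and don't occur free across branches:
  exists h. exists g. exists a. (Q(h) & (Q(a) | Q(g)))
The quantifier exists h sits under an even number of negations (counting the antecedent side of each →), so it remains existential.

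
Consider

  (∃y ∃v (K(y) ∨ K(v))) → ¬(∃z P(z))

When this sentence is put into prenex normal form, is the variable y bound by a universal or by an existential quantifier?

universal

Eliminate → and ↔ using ¬ and ∨.
  ¬(∃y ∃v (K(y) ∨ K(v))) ∨ ¬(∃z P(z))
Push ¬ through the quantifiers and connectives to reach negation normal form:
  (∀y ∀v (¬K(y) ∧ ¬K(v))) ∨ (∀z ¬P(z))
All bound variables are already distinct, so no renaming is needed.
Extract every quantifier outward, since the variables are now distinct and don't occur free across branches:
  ∀y ∀v ∀z (¬K(y) ∧ ¬K(v) ∨ ¬P(z))
The quantifier ∃y sits under an odd number of negations (counting the antecedent side of each →), so it flips to ∀y.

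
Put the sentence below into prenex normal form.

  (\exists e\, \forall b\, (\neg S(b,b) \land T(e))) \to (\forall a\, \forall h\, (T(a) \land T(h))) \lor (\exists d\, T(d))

Rewrite implications/biconditionals: A → B as ¬A ∨ B.
  \neg (\exists e\, \forall b\, (\neg S(b,b) \land T(e))) \lor (\forall a\, \forall h\, (T(a) \land T(h))) \lor (\exists d\, T(d))
Push ¬ through the quantifiers and connectives to reach negation normal form:
  (\forall e\, \exists b\, (S(b,b) \lor \neg T(e))) \lor (\forall a\, \forall h\, (T(a) \land T(h))) \lor (\exists d\, T(d))
All bound variables are already distinct, so no renaming is needed.
Extract every quantifier outward, since the variables are now distinct and don't occur free across branches:
  \forall e\, \exists b\, \forall a\, \forall h\, \exists d\, (S(b,b) \lor \neg T(e) \lor T(a) \land T(h) \lor T(d))

\forall e\, \exists b\, \forall a\, \forall h\, \exists d\, (S(b,b) \lor \neg T(e) \lor T(a) \land T(h) \lor T(d))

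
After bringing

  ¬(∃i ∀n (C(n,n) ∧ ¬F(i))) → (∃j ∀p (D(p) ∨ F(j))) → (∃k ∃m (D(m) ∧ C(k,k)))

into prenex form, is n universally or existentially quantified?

universal

Rewrite implications/biconditionals: A → B as ¬A ∨ B.
  ¬¬(∃i ∀n (C(n,n) ∧ ¬F(i))) ∨ ¬(∃j ∀p (D(p) ∨ F(j))) ∨ (∃k ∃m (D(m) ∧ C(k,k)))
Move each ¬ inward, flipping quantifiers it crosses:
  (∃i ∀n (C(n,n) ∧ ¬F(i))) ∨ (∀j ∃p (¬D(p) ∧ ¬F(j))) ∨ (∃k ∃m (D(m) ∧ C(k,k)))
Finally move all quantifiers to the prefix:
  ∃i ∀n ∀j ∃p ∃k ∃m (C(n,n) ∧ ¬F(i) ∨ ¬D(p) ∧ ¬F(j) ∨ D(m) ∧ C(k,k))
The quantifier ∀n sits under an even number of negations (counting the antecedent side of each →), so it remains universal.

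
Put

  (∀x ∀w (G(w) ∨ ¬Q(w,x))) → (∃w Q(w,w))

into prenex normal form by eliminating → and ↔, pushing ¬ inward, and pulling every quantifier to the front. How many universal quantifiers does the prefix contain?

0

Eliminate → and ↔ using ¬ and ∨.
  ¬(∀x ∀w (G(w) ∨ ¬Q(w,x))) ∨ (∃w Q(w,w))
Push ¬ through the quantifiers and connectives to reach negation normal form:
  (∃x ∃w (¬G(w) ∧ Q(w,x))) ∨ (∃w Q(w,w))
Standardize variables apart so no two quantifiers bind the same name: w↦s.
  (∃x ∃w (¬G(w) ∧ Q(w,x))) ∨ (∃s Q(s,s))
Finally move all quantifiers to the prefix:
  ∃x ∃w ∃s (¬G(w) ∧ Q(w,x) ∨ Q(s,s))
The prefix is ∃x ∃w ∃s: 0 universal, 3 existential.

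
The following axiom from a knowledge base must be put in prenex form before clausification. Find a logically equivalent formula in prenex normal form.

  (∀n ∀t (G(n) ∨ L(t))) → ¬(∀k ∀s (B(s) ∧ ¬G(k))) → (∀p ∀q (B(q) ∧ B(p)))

Rewrite implications/biconditionals: A → B as ¬A ∨ B.
  ¬(∀n ∀t (G(n) ∨ L(t))) ∨ ¬¬(∀k ∀s (B(s) ∧ ¬G(k))) ∨ (∀p ∀q (B(q) ∧ B(p)))
Push ¬ through the quantifiers and connectives to reach negation normal form:
  (∃n ∃t (¬G(n) ∧ ¬L(t))) ∨ (∀k ∀s (B(s) ∧ ¬G(k))) ∨ (∀p ∀q (B(q) ∧ B(p)))
All bound variables are already distinct, so no renaming is needed.
Extract every quantifier outward, since the variables are now distinct and don't occur free across branches:
  ∃n ∃t ∀k ∀s ∀p ∀q (¬G(n) ∧ ¬L(t) ∨ B(s) ∧ ¬G(k) ∨ B(q) ∧ B(p))

∃n ∃t ∀k ∀s ∀p ∀q (¬G(n) ∧ ¬L(t) ∨ B(s) ∧ ¬G(k) ∨ B(q) ∧ B(p))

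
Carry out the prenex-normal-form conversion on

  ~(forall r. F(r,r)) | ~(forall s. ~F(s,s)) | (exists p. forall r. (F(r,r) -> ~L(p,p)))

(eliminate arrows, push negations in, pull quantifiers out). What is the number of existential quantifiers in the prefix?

3

Rewrite implications/biconditionals: A → B as ¬A ∨ B.
  ~(forall r. F(r,r)) | ~(forall s. ~F(s,s)) | (exists p. forall r. (~F(r,r) | ~L(p,p)))
Move each ¬ inward, flipping quantifiers it crosses:
  (exists r. ~F(r,r)) | (exists s. F(s,s)) | (exists p. forall r. (~F(r,r) | ~L(p,p)))
Rename bound variables to avoid capture: r↦z1.
  (exists r. ~F(r,r)) | (exists s. F(s,s)) | (exists p. forall z1. (~F(z1,z1) | ~L(p,p)))
Extract every quantifier outward, since the variables are now distinct and don't occur free across branches:
  exists r. exists s. exists p. forall z1. (~F(r,r) | F(s,s) | ~F(z1,z1) | ~L(p,p))
The prefix is exists r exists s exists p forall z1: 1 universal, 3 existential.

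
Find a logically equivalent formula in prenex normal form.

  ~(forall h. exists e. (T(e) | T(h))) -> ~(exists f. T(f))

forall h. exists e. forall f. (T(e) | T(h) | ~T(f))

First replace A → B with ¬A ∨ B.
  ~~(forall h. exists e. (T(e) | T(h))) | ~(exists f. T(f))
Drive negations inward (¬∀x A ≡ ∃x ¬A, ¬∃x A ≡ ∀x ¬A, De Morgan for ∧/∨):
  (forall h. exists e. (T(e) | T(h))) | (forall f. ~T(f))
All bound variables are already distinct, so no renaming is needed.
Extract every quantifier outward, since the variables are now distinct and don't occur free across branches:
  forall h. exists e. forall f. (T(e) | T(h) | ~T(f))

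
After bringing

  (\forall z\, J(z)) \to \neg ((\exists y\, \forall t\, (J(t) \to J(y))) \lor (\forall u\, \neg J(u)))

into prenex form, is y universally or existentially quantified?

First replace A → B with ¬A ∨ B.
  \neg (\forall z\, J(z)) \lor \neg ((\exists y\, \forall t\, (\neg J(t) \lor J(y))) \lor (\forall u\, \neg J(u)))
Push ¬ through the quantifiers and connectives to reach negation normal form:
  (\exists z\, \neg J(z)) \lor (\forall y\, \exists t\, (J(t) \land \neg J(y))) \land (\exists u\, J(u))
Finally move all quantifiers to the prefix:
  \exists z\, \forall y\, \exists t\, \exists u\, (\neg J(z) \lor J(t) \land \neg J(y) \land J(u))
The quantifier \exists y sits under an odd number of negations (counting the antecedent side of each →), so it flips to \forall y.

universal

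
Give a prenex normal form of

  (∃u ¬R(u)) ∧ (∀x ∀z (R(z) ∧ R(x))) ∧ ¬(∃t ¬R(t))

∃u ∀x ∀z ∀t (¬R(u) ∧ R(z) ∧ R(x) ∧ R(t))

Drive negations inward (¬∀x A ≡ ∃x ¬A, ¬∃x A ≡ ∀x ¬A, De Morgan for ∧/∨):
  (∃u ¬R(u)) ∧ (∀x ∀z (R(z) ∧ R(x))) ∧ (∀t R(t))
All bound variables are already distinct, so no renaming is needed.
Extract every quantifier outward, since the variables are now distinct and don't occur free across branches:
  ∃u ∀x ∀z ∀t (¬R(u) ∧ R(z) ∧ R(x) ∧ R(t))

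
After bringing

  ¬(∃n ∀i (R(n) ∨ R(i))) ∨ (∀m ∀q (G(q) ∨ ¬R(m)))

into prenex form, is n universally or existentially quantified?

universal

Push ¬ through the quantifiers and connectives to reach negation normal form:
  (∀n ∃i (¬R(n) ∧ ¬R(i))) ∨ (∀m ∀q (G(q) ∨ ¬R(m)))
All bound variables are already distinct, so no renaming is needed.
Finally move all quantifiers to the prefix:
  ∀n ∃i ∀m ∀q (¬R(n) ∧ ¬R(i) ∨ G(q) ∨ ¬R(m))
The quantifier ∃n sits under an odd number of negations, so it flips to ∀n.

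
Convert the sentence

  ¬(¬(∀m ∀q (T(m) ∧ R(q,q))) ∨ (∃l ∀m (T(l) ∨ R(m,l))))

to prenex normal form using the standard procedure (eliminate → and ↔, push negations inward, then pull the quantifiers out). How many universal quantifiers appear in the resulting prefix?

Push ¬ through the quantifiers and connectives to reach negation normal form:
  (∀m ∀q (T(m) ∧ R(q,q))) ∧ (∀l ∃m (¬T(l) ∧ ¬R(m,l)))
Rename bound variables to avoid capture: m↦x1.
  (∀m ∀q (T(m) ∧ R(q,q))) ∧ (∀l ∃x1 (¬T(l) ∧ ¬R(x1,l)))
Pull the quantifiers to the front (each side's bound variable is not free in the other side):
  ∀m ∀q ∀l ∃x1 (T(m) ∧ R(q,q) ∧ ¬T(l) ∧ ¬R(x1,l))
The prefix is ∀m ∀q ∀l ∃x1: 3 universal, 1 existential.

3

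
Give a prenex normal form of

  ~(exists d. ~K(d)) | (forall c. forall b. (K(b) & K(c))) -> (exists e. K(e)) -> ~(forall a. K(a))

exists d. exists c. exists b. forall e. exists a. (~K(d) & (~K(b) | ~K(c)) | ~K(e) | ~K(a))

Rewrite implications/biconditionals: A → B as ¬A ∨ B.
  ~(~(exists d. ~K(d)) | (forall c. forall b. (K(b) & K(c)))) | ~(exists e. K(e)) | ~(forall a. K(a))
Push ¬ through the quantifiers and connectives to reach negation normal form:
  (exists d. ~K(d)) & (exists c. exists b. (~K(b) | ~K(c))) | (forall e. ~K(e)) | (exists a. ~K(a))
All bound variables are already distinct, so no renaming is needed.
Extract every quantifier outward, since the variables are now distinct and don't occur free across branches:
  exists d. exists c. exists b. forall e. exists a. (~K(d) & (~K(b) | ~K(c)) | ~K(e) | ~K(a))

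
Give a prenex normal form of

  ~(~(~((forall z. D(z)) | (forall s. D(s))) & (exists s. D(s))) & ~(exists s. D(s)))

exists z. exists s. exists q. exists x1. (~D(z) & ~D(s) & D(q) | D(x1))

Drive negations inward (¬∀x A ≡ ∃x ¬A, ¬∃x A ≡ ∀x ¬A, De Morgan for ∧/∨):
  (exists z. ~D(z)) & (exists s. ~D(s)) & (exists s. D(s)) | (exists s. D(s))
Give each quantifier a distinct variable: s↦q, s↦x1.
  (exists z. ~D(z)) & (exists s. ~D(s)) & (exists q. D(q)) | (exists x1. D(x1))
Extract every quantifier outward, since the variables are now distinct and don't occur free across branches:
  exists z. exists s. exists q. exists x1. (~D(z) & ~D(s) & D(q) | D(x1))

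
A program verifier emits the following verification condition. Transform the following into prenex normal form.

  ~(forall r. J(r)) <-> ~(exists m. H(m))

forall r. forall m. exists v1. exists y. ((J(r) | ~H(m)) & (H(v1) | ~J(y)))

Rewrite implications/biconditionals: A → B as ¬A ∨ B; A ↔ B as (¬A ∨ B) ∧ (¬B ∨ A).
  (~~(forall r. J(r)) | ~(exists m. H(m))) & (~~(exists m. H(m)) | ~(forall r. J(r)))
Drive negations inward (¬∀x A ≡ ∃x ¬A, ¬∃x A ≡ ∀x ¬A, De Morgan for ∧/∨):
  ((forall r. J(r)) | (forall m. ~H(m))) & ((exists m. H(m)) | (exists r. ~J(r)))
Give each quantifier a distinct variable: m↦v1, r↦y.
  ((forall r. J(r)) | (forall m. ~H(m))) & ((exists v1. H(v1)) | (exists y. ~J(y)))
Extract every quantifier outward, since the variables are now distinct and don't occur free across branches:
  forall r. forall m. exists v1. exists y. ((J(r) | ~H(m)) & (H(v1) | ~J(y)))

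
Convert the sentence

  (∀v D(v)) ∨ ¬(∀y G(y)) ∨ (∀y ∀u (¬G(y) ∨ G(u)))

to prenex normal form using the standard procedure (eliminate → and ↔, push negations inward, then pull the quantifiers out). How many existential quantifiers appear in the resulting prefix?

1

Drive negations inward (¬∀x A ≡ ∃x ¬A, ¬∃x A ≡ ∀x ¬A, De Morgan for ∧/∨):
  (∀v D(v)) ∨ (∃y ¬G(y)) ∨ (∀y ∀u (¬G(y) ∨ G(u)))
Rename bound variables to avoid capture: y↦q.
  (∀v D(v)) ∨ (∃y ¬G(y)) ∨ (∀q ∀u (¬G(q) ∨ G(u)))
Pull the quantifiers to the front (each side's bound variable is not free in the other side):
  ∀v ∃y ∀q ∀u (D(v) ∨ ¬G(y) ∨ ¬G(q) ∨ G(u))
The prefix is ∀v ∃y ∀q ∀u: 3 universal, 1 existential.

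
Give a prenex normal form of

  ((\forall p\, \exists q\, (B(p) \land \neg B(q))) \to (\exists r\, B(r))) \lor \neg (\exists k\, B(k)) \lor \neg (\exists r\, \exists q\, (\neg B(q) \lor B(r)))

\exists p\, \forall q\, \exists r\, \forall k\, \forall y\, \forall y1\, (\neg B(p) \lor B(q) \lor B(r) \lor \neg B(k) \lor B(y1) \land \neg B(y))

Rewrite implications/biconditionals: A → B as ¬A ∨ B.
  \neg (\forall p\, \exists q\, (B(p) \land \neg B(q))) \lor (\exists r\, B(r)) \lor \neg (\exists k\, B(k)) \lor \neg (\exists r\, \exists q\, (\neg B(q) \lor B(r)))
Move each ¬ inward, flipping quantifiers it crosses:
  (\exists p\, \forall q\, (\neg B(p) \lor B(q))) \lor (\exists r\, B(r)) \lor (\forall k\, \neg B(k)) \lor (\forall r\, \forall q\, (B(q) \land \neg B(r)))
Rename bound variables to avoid capture: r↦y, q↦y1.
  (\exists p\, \forall q\, (\neg B(p) \lor B(q))) \lor (\exists r\, B(r)) \lor (\forall k\, \neg B(k)) \lor (\forall y\, \forall y1\, (B(y1) \land \neg B(y)))
Pull the quantifiers to the front (each side's bound variable is not free in the other side):
  \exists p\, \forall q\, \exists r\, \forall k\, \forall y\, \forall y1\, (\neg B(p) \lor B(q) \lor B(r) \lor \neg B(k) \lor B(y1) \land \neg B(y))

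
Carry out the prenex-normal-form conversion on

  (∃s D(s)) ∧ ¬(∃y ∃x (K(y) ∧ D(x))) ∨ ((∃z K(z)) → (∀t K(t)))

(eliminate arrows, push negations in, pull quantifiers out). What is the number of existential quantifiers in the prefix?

1

Eliminate → and ↔ using ¬ and ∨.
  (∃s D(s)) ∧ ¬(∃y ∃x (K(y) ∧ D(x))) ∨ ¬(∃z K(z)) ∨ (∀t K(t))
Drive negations inward (¬∀x A ≡ ∃x ¬A, ¬∃x A ≡ ∀x ¬A, De Morgan for ∧/∨):
  (∃s D(s)) ∧ (∀y ∀x (¬K(y) ∨ ¬D(x))) ∨ (∀z ¬K(z)) ∨ (∀t K(t))
Finally move all quantifiers to the prefix:
  ∃s ∀y ∀x ∀z ∀t (D(s) ∧ (¬K(y) ∨ ¬D(x)) ∨ ¬K(z) ∨ K(t))
The prefix is ∃s ∀y ∀x ∀z ∀t: 4 universal, 1 existential.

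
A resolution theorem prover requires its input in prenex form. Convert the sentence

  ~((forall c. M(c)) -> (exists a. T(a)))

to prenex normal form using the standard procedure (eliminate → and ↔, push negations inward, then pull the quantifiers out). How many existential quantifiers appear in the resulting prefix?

Eliminate → and ↔ using ¬ and ∨.
  ~(~(forall c. M(c)) | (exists a. T(a)))
Drive negations inward (¬∀x A ≡ ∃x ¬A, ¬∃x A ≡ ∀x ¬A, De Morgan for ∧/∨):
  (forall c. M(c)) & (forall a. ~T(a))
Extract every quantifier outward, since the variables are now distinct and don't occur free across branches:
  forall c. forall a. (M(c) & ~T(a))
The prefix is forall c forall a: 2 universal, 0 existential.

0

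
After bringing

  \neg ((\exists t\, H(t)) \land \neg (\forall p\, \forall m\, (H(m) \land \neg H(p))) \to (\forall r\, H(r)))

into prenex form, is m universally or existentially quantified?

existential

First replace A → B with ¬A ∨ B.
  \neg (\neg ((\exists t\, H(t)) \land \neg (\forall p\, \forall m\, (H(m) \land \neg H(p)))) \lor (\forall r\, H(r)))
Move each ¬ inward, flipping quantifiers it crosses:
  (\exists t\, H(t)) \land (\exists p\, \exists m\, (\neg H(m) \lor H(p))) \land (\exists r\, \neg H(r))
Pull the quantifiers to the front (each side's bound variable is not free in the other side):
  \exists t\, \exists p\, \exists m\, \exists r\, (H(t) \land (\neg H(m) \lor H(p)) \land \neg H(r))
The quantifier \forall m sits under an odd number of negations (counting the antecedent side of each →), so it flips to \exists m.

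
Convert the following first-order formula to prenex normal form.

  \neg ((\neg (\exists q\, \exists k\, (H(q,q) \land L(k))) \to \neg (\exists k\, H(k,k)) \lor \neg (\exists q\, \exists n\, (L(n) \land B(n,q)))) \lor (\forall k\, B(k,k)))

Eliminate → and ↔ using ¬ and ∨.
  \neg (\neg \neg (\exists q\, \exists k\, (H(q,q) \land L(k))) \lor \neg (\exists k\, H(k,k)) \lor \neg (\exists q\, \exists n\, (L(n) \land B(n,q))) \lor (\forall k\, B(k,k)))
Move each ¬ inward, flipping quantifiers it crosses:
  (\forall q\, \forall k\, (\neg H(q,q) \lor \neg L(k))) \land (\exists k\, H(k,k)) \land (\exists q\, \exists n\, (L(n) \land B(n,q))) \land (\exists k\, \neg B(k,k))
Standardize variables apart so no two quantifiers bind the same name: k↦t, q↦p, k↦w.
  (\forall q\, \forall k\, (\neg H(q,q) \lor \neg L(k))) \land (\exists t\, H(t,t)) \land (\exists p\, \exists n\, (L(n) \land B(n,p))) \land (\exists w\, \neg B(w,w))
Finally move all quantifiers to the prefix:
  \forall q\, \forall k\, \exists t\, \exists p\, \exists n\, \exists w\, ((\neg H(q,q) \lor \neg L(k)) \land H(t,t) \land L(n) \land B(n,p) \land \neg B(w,w))

\forall q\, \forall k\, \exists t\, \exists p\, \exists n\, \exists w\, ((\neg H(q,q) \lor \neg L(k)) \land H(t,t) \land L(n) \land B(n,p) \land \neg B(w,w))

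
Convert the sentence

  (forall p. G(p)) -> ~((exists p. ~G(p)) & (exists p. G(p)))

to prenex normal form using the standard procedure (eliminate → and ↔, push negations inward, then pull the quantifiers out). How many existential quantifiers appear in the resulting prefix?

1

First replace A → B with ¬A ∨ B.
  ~(forall p. G(p)) | ~((exists p. ~G(p)) & (exists p. G(p)))
Move each ¬ inward, flipping quantifiers it crosses:
  (exists p. ~G(p)) | (forall p. G(p)) | (forall p. ~G(p))
Standardize variables apart so no two quantifiers bind the same name: p↦b, p↦u1.
  (exists p. ~G(p)) | (forall b. G(b)) | (forall u1. ~G(u1))
Finally move all quantifiers to the prefix:
  exists p. forall b. forall u1. (~G(p) | G(b) | ~G(u1))
The prefix is exists p forall b forall u1: 2 universal, 1 existential.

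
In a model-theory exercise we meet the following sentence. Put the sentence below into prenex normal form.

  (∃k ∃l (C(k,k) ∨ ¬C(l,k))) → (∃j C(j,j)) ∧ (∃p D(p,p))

Eliminate → and ↔ using ¬ and ∨.
  ¬(∃k ∃l (C(k,k) ∨ ¬C(l,k))) ∨ (∃j C(j,j)) ∧ (∃p D(p,p))
Move each ¬ inward, flipping quantifiers it crosses:
  (∀k ∀l (¬C(k,k) ∧ C(l,k))) ∨ (∃j C(j,j)) ∧ (∃p D(p,p))
Finally move all quantifiers to the prefix:
  ∀k ∀l ∃j ∃p (¬C(k,k) ∧ C(l,k) ∨ C(j,j) ∧ D(p,p))

∀k ∀l ∃j ∃p (¬C(k,k) ∧ C(l,k) ∨ C(j,j) ∧ D(p,p))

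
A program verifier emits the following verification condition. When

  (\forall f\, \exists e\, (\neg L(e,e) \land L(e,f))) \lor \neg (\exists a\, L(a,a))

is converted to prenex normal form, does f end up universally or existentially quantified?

Drive negations inward (¬∀x A ≡ ∃x ¬A, ¬∃x A ≡ ∀x ¬A, De Morgan for ∧/∨):
  (\forall f\, \exists e\, (\neg L(e,e) \land L(e,f))) \lor (\forall a\, \neg L(a,a))
All bound variables are already distinct, so no renaming is needed.
Finally move all quantifiers to the prefix:
  \forall f\, \exists e\, \forall a\, (\neg L(e,e) \land L(e,f) \lor \neg L(a,a))
The quantifier \forall f sits under an even number of negations, so it remains universal.

universal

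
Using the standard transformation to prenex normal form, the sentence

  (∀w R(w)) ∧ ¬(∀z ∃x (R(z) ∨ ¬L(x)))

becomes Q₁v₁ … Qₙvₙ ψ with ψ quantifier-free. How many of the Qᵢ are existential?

1

Drive negations inward (¬∀x A ≡ ∃x ¬A, ¬∃x A ≡ ∀x ¬A, De Morgan for ∧/∨):
  (∀w R(w)) ∧ (∃z ∀x (¬R(z) ∧ L(x)))
Pull the quantifiers to the front (each side's bound variable is not free in the other side):
  ∀w ∃z ∀x (R(w) ∧ ¬R(z) ∧ L(x))
The prefix is ∀w ∃z ∀x: 2 universal, 1 existential.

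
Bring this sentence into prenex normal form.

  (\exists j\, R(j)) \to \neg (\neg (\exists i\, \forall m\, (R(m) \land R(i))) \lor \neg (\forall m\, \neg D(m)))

\forall j\, \exists i\, \forall m\, \forall c\, (\neg R(j) \lor R(m) \land R(i) \land \neg D(c))

Eliminate → and ↔ using ¬ and ∨.
  \neg (\exists j\, R(j)) \lor \neg (\neg (\exists i\, \forall m\, (R(m) \land R(i))) \lor \neg (\forall m\, \neg D(m)))
Drive negations inward (¬∀x A ≡ ∃x ¬A, ¬∃x A ≡ ∀x ¬A, De Morgan for ∧/∨):
  (\forall j\, \neg R(j)) \lor (\exists i\, \forall m\, (R(m) \land R(i))) \land (\forall m\, \neg D(m))
Rename bound variables to avoid capture: m↦c.
  (\forall j\, \neg R(j)) \lor (\exists i\, \forall m\, (R(m) \land R(i))) \land (\forall c\, \neg D(c))
Pull the quantifiers to the front (each side's bound variable is not free in the other side):
  \forall j\, \exists i\, \forall m\, \forall c\, (\neg R(j) \lor R(m) \land R(i) \land \neg D(c))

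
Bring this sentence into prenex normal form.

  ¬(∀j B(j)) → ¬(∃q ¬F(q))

Rewrite implications/biconditionals: A → B as ¬A ∨ B.
  ¬¬(∀j B(j)) ∨ ¬(∃q ¬F(q))
Move each ¬ inward, flipping quantifiers it crosses:
  (∀j B(j)) ∨ (∀q F(q))
Extract every quantifier outward, since the variables are now distinct and don't occur free across branches:
  ∀j ∀q (B(j) ∨ F(q))

∀j ∀q (B(j) ∨ F(q))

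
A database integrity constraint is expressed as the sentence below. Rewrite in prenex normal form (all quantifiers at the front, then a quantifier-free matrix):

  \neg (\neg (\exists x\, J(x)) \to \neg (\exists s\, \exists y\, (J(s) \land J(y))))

\forall x\, \exists s\, \exists y\, (\neg J(x) \land J(s) \land J(y))

First replace A → B with ¬A ∨ B.
  \neg (\neg \neg (\exists x\, J(x)) \lor \neg (\exists s\, \exists y\, (J(s) \land J(y))))
Move each ¬ inward, flipping quantifiers it crosses:
  (\forall x\, \neg J(x)) \land (\exists s\, \exists y\, (J(s) \land J(y)))
All bound variables are already distinct, so no renaming is needed.
Extract every quantifier outward, since the variables are now distinct and don't occur free across branches:
  \forall x\, \exists s\, \exists y\, (\neg J(x) \land J(s) \land J(y))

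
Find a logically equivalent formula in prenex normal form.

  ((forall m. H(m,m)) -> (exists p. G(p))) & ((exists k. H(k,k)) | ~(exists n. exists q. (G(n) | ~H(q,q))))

Rewrite implications/biconditionals: A → B as ¬A ∨ B.
  (~(forall m. H(m,m)) | (exists p. G(p))) & ((exists k. H(k,k)) | ~(exists n. exists q. (G(n) | ~H(q,q))))
Drive negations inward (¬∀x A ≡ ∃x ¬A, ¬∃x A ≡ ∀x ¬A, De Morgan for ∧/∨):
  ((exists m. ~H(m,m)) | (exists p. G(p))) & ((exists k. H(k,k)) | (forall n. forall q. (~G(n) & H(q,q))))
All bound variables are already distinct, so no renaming is needed.
Pull the quantifiers to the front (each side's bound variable is not free in the other side):
  exists m. exists p. exists k. forall n. forall q. ((~H(m,m) | G(p)) & (H(k,k) | ~G(n) & H(q,q)))

exists m. exists p. exists k. forall n. forall q. ((~H(m,m) | G(p)) & (H(k,k) | ~G(n) & H(q,q)))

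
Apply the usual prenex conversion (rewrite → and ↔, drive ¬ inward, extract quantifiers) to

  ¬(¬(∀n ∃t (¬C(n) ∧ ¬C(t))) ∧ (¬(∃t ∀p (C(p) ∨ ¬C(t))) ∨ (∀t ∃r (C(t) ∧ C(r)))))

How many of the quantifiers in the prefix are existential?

3

Drive negations inward (¬∀x A ≡ ∃x ¬A, ¬∃x A ≡ ∀x ¬A, De Morgan for ∧/∨):
  (∀n ∃t (¬C(n) ∧ ¬C(t))) ∨ (∃t ∀p (C(p) ∨ ¬C(t))) ∧ (∃t ∀r (¬C(t) ∨ ¬C(r)))
Standardize variables apart so no two quantifiers bind the same name: t↦y, t↦b.
  (∀n ∃t (¬C(n) ∧ ¬C(t))) ∨ (∃y ∀p (C(p) ∨ ¬C(y))) ∧ (∃b ∀r (¬C(b) ∨ ¬C(r)))
Pull the quantifiers to the front (each side's bound variable is not free in the other side):
  ∀n ∃t ∃y ∀p ∃b ∀r (¬C(n) ∧ ¬C(t) ∨ (C(p) ∨ ¬C(y)) ∧ (¬C(b) ∨ ¬C(r)))
The prefix is ∀n ∃t ∃y ∀p ∃b ∀r: 3 universal, 3 existential.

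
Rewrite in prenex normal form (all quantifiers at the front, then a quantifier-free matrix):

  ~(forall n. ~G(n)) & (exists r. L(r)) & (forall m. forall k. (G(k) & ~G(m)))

Drive negations inward (¬∀x A ≡ ∃x ¬A, ¬∃x A ≡ ∀x ¬A, De Morgan for ∧/∨):
  (exists n. G(n)) & (exists r. L(r)) & (forall m. forall k. (G(k) & ~G(m)))
Finally move all quantifiers to the prefix:
  exists n. exists r. forall m. forall k. (G(n) & L(r) & G(k) & ~G(m))

exists n. exists r. forall m. forall k. (G(n) & L(r) & G(k) & ~G(m))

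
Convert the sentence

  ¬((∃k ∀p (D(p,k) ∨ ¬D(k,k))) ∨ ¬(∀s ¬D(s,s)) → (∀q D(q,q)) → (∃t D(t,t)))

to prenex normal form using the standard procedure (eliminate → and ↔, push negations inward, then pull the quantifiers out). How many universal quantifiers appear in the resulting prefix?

Rewrite implications/biconditionals: A → B as ¬A ∨ B.
  ¬(¬((∃k ∀p (D(p,k) ∨ ¬D(k,k))) ∨ ¬(∀s ¬D(s,s))) ∨ ¬(∀q D(q,q)) ∨ (∃t D(t,t)))
Drive negations inward (¬∀x A ≡ ∃x ¬A, ¬∃x A ≡ ∀x ¬A, De Morgan for ∧/∨):
  ((∃k ∀p (D(p,k) ∨ ¬D(k,k))) ∨ (∃s D(s,s))) ∧ (∀q D(q,q)) ∧ (∀t ¬D(t,t))
All bound variables are already distinct, so no renaming is needed.
Pull the quantifiers to the front (each side's bound variable is not free in the other side):
  ∃k ∀p ∃s ∀q ∀t ((D(p,k) ∨ ¬D(k,k) ∨ D(s,s)) ∧ D(q,q) ∧ ¬D(t,t))
The prefix is ∃k ∀p ∃s ∀q ∀t: 3 universal, 2 existential.

3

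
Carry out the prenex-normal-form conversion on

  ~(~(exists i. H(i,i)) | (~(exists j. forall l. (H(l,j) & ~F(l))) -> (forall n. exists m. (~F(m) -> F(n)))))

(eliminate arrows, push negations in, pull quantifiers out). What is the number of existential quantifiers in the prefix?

Eliminate → and ↔ using ¬ and ∨.
  ~(~(exists i. H(i,i)) | ~~(exists j. forall l. (H(l,j) & ~F(l))) | (forall n. exists m. (~~F(m) | F(n))))
Drive negations inward (¬∀x A ≡ ∃x ¬A, ¬∃x A ≡ ∀x ¬A, De Morgan for ∧/∨):
  (exists i. H(i,i)) & (forall j. exists l. (~H(l,j) | F(l))) & (exists n. forall m. (~F(m) & ~F(n)))
Pull the quantifiers to the front (each side's bound variable is not free in the other side):
  exists i. forall j. exists l. exists n. forall m. (H(i,i) & (~H(l,j) | F(l)) & ~F(m) & ~F(n))
The prefix is exists i forall j exists l exists n forall m: 2 universal, 3 existential.

3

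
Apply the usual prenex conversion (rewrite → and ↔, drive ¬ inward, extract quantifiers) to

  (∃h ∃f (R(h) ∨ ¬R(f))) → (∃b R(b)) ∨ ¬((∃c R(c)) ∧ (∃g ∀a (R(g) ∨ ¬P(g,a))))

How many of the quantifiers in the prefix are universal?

Rewrite implications/biconditionals: A → B as ¬A ∨ B.
  ¬(∃h ∃f (R(h) ∨ ¬R(f))) ∨ (∃b R(b)) ∨ ¬((∃c R(c)) ∧ (∃g ∀a (R(g) ∨ ¬P(g,a))))
Drive negations inward (¬∀x A ≡ ∃x ¬A, ¬∃x A ≡ ∀x ¬A, De Morgan for ∧/∨):
  (∀h ∀f (¬R(h) ∧ R(f))) ∨ (∃b R(b)) ∨ (∀c ¬R(c)) ∨ (∀g ∃a (¬R(g) ∧ P(g,a)))
Finally move all quantifiers to the prefix:
  ∀h ∀f ∃b ∀c ∀g ∃a (¬R(h) ∧ R(f) ∨ R(b) ∨ ¬R(c) ∨ ¬R(g) ∧ P(g,a))
The prefix is ∀h ∀f ∃b ∀c ∀g ∃a: 4 universal, 2 existential.

4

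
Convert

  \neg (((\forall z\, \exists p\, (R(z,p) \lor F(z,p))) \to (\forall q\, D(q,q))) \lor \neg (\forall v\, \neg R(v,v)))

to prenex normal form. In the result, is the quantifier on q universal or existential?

First replace A → B with ¬A ∨ B.
  \neg (\neg (\forall z\, \exists p\, (R(z,p) \lor F(z,p))) \lor (\forall q\, D(q,q)) \lor \neg (\forall v\, \neg R(v,v)))
Move each ¬ inward, flipping quantifiers it crosses:
  (\forall z\, \exists p\, (R(z,p) \lor F(z,p))) \land (\exists q\, \neg D(q,q)) \land (\forall v\, \neg R(v,v))
Finally move all quantifiers to the prefix:
  \forall z\, \exists p\, \exists q\, \forall v\, ((R(z,p) \lor F(z,p)) \land \neg D(q,q) \land \neg R(v,v))
The quantifier \forall q sits under an odd number of negations (counting the antecedent side of each →), so it flips to \exists q.

existential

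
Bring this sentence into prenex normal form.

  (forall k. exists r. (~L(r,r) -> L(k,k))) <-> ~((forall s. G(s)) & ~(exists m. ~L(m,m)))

Rewrite implications/biconditionals: A → B as ¬A ∨ B; A ↔ B as (¬A ∨ B) ∧ (¬B ∨ A).
  (~(forall k. exists r. (~~L(r,r) | L(k,k))) | ~((forall s. G(s)) & ~(exists m. ~L(m,m)))) & (~~((forall s. G(s)) & ~(exists m. ~L(m,m))) | (forall k. exists r. (~~L(r,r) | L(k,k))))
Move each ¬ inward, flipping quantifiers it crosses:
  ((exists k. forall r. (~L(r,r) & ~L(k,k))) | (exists s. ~G(s)) | (exists m. ~L(m,m))) & ((forall s. G(s)) & (forall m. L(m,m)) | (forall k. exists r. (L(r,r) | L(k,k))))
Standardize variables apart so no two quantifiers bind the same name: s↦z, m↦b, k↦x, r↦w1.
  ((exists k. forall r. (~L(r,r) & ~L(k,k))) | (exists s. ~G(s)) | (exists m. ~L(m,m))) & ((forall z. G(z)) & (forall b. L(b,b)) | (forall x. exists w1. (L(w1,w1) | L(x,x))))
Extract every quantifier outward, since the variables are now distinct and don't occur free across branches:
  exists k. forall r. exists s. exists m. forall z. forall b. forall x. exists w1. ((~L(r,r) & ~L(k,k) | ~G(s) | ~L(m,m)) & (G(z) & L(b,b) | L(w1,w1) | L(x,x)))

exists k. forall r. exists s. exists m. forall z. forall b. forall x. exists w1. ((~L(r,r) & ~L(k,k) | ~G(s) | ~L(m,m)) & (G(z) & L(b,b) | L(w1,w1) | L(x,x)))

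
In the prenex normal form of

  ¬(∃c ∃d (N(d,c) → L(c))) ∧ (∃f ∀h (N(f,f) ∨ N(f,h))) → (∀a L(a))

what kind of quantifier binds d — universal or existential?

Eliminate → and ↔ using ¬ and ∨.
  ¬(¬(∃c ∃d (¬N(d,c) ∨ L(c))) ∧ (∃f ∀h (N(f,f) ∨ N(f,h)))) ∨ (∀a L(a))
Push ¬ through the quantifiers and connectives to reach negation normal form:
  (∃c ∃d (¬N(d,c) ∨ L(c))) ∨ (∀f ∃h (¬N(f,f) ∧ ¬N(f,h))) ∨ (∀a L(a))
All bound variables are already distinct, so no renaming is needed.
Finally move all quantifiers to the prefix:
  ∃c ∃d ∀f ∃h ∀a (¬N(d,c) ∨ L(c) ∨ ¬N(f,f) ∧ ¬N(f,h) ∨ L(a))
The quantifier ∃d sits under an even number of negations (counting the antecedent side of each →), so it remains existential.

existential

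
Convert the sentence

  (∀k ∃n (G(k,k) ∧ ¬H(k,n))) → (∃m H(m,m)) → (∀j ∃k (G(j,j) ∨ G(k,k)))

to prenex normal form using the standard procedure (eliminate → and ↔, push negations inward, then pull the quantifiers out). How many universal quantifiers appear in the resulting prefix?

Rewrite implications/biconditionals: A → B as ¬A ∨ B.
  ¬(∀k ∃n (G(k,k) ∧ ¬H(k,n))) ∨ ¬(∃m H(m,m)) ∨ (∀j ∃k (G(j,j) ∨ G(k,k)))
Move each ¬ inward, flipping quantifiers it crosses:
  (∃k ∀n (¬G(k,k) ∨ H(k,n))) ∨ (∀m ¬H(m,m)) ∨ (∀j ∃k (G(j,j) ∨ G(k,k)))
Give each quantifier a distinct variable: k↦y.
  (∃k ∀n (¬G(k,k) ∨ H(k,n))) ∨ (∀m ¬H(m,m)) ∨ (∀j ∃y (G(j,j) ∨ G(y,y)))
Extract every quantifier outward, since the variables are now distinct and don't occur free across branches:
  ∃k ∀n ∀m ∀j ∃y (¬G(k,k) ∨ H(k,n) ∨ ¬H(m,m) ∨ G(j,j) ∨ G(y,y))
The prefix is ∃k ∀n ∀m ∀j ∃y: 3 universal, 2 existential.

3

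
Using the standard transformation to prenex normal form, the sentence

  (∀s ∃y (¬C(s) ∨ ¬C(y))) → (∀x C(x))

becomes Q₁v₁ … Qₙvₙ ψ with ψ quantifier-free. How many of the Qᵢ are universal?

Eliminate → and ↔ using ¬ and ∨.
  ¬(∀s ∃y (¬C(s) ∨ ¬C(y))) ∨ (∀x C(x))
Push ¬ through the quantifiers and connectives to reach negation normal form:
  (∃s ∀y (C(s) ∧ C(y))) ∨ (∀x C(x))
All bound variables are already distinct, so no renaming is needed.
Pull the quantifiers to the front (each side's bound variable is not free in the other side):
  ∃s ∀y ∀x (C(s) ∧ C(y) ∨ C(x))
The prefix is ∃s ∀y ∀x: 2 universal, 1 existential.

2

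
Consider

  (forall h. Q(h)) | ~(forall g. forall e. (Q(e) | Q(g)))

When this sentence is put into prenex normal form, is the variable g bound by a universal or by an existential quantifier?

Push ¬ through the quantifiers and connectives to reach negation normal form:
  (forall h. Q(h)) | (exists g. exists e. (~Q(e) & ~Q(g)))
All bound variables are already distinct, so no renaming is needed.
Finally move all quantifiers to the prefix:
  forall h. exists g. exists e. (Q(h) | ~Q(e) & ~Q(g))
The quantifier forall g sits under an odd number of negations, so it flips to exists g.

existential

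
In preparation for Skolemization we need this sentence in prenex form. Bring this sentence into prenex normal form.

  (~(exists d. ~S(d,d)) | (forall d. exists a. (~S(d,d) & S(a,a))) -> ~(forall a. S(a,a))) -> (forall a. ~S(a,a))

forall d. forall c. exists a. forall t. forall x1. ((S(d,d) | ~S(c,c) & S(a,a)) & S(t,t) | ~S(x1,x1))

Eliminate → and ↔ using ¬ and ∨.
  ~(~(~(exists d. ~S(d,d)) | (forall d. exists a. (~S(d,d) & S(a,a)))) | ~(forall a. S(a,a))) | (forall a. ~S(a,a))
Push ¬ through the quantifiers and connectives to reach negation normal form:
  ((forall d. S(d,d)) | (forall d. exists a. (~S(d,d) & S(a,a)))) & (forall a. S(a,a)) | (forall a. ~S(a,a))
Give each quantifier a distinct variable: d↦c, a↦t, a↦x1.
  ((forall d. S(d,d)) | (forall c. exists a. (~S(c,c) & S(a,a)))) & (forall t. S(t,t)) | (forall x1. ~S(x1,x1))
Extract every quantifier outward, since the variables are now distinct and don't occur free across branches:
  forall d. forall c. exists a. forall t. forall x1. ((S(d,d) | ~S(c,c) & S(a,a)) & S(t,t) | ~S(x1,x1))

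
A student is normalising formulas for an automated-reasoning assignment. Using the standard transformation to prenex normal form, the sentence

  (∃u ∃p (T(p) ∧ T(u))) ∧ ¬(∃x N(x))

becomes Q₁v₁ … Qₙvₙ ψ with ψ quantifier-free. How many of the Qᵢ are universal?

1

Move each ¬ inward, flipping quantifiers it crosses:
  (∃u ∃p (T(p) ∧ T(u))) ∧ (∀x ¬N(x))
Finally move all quantifiers to the prefix:
  ∃u ∃p ∀x (T(p) ∧ T(u) ∧ ¬N(x))
The prefix is ∃u ∃p ∀x: 1 universal, 2 existential.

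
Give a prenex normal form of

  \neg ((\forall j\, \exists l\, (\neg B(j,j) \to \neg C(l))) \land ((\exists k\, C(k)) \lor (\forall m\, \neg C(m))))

Eliminate → and ↔ using ¬ and ∨.
  \neg ((\forall j\, \exists l\, (\neg \neg B(j,j) \lor \neg C(l))) \land ((\exists k\, C(k)) \lor (\forall m\, \neg C(m))))
Move each ¬ inward, flipping quantifiers it crosses:
  (\exists j\, \forall l\, (\neg B(j,j) \land C(l))) \lor (\forall k\, \neg C(k)) \land (\exists m\, C(m))
Extract every quantifier outward, since the variables are now distinct and don't occur free across branches:
  \exists j\, \forall l\, \forall k\, \exists m\, (\neg B(j,j) \land C(l) \lor \neg C(k) \land C(m))

\exists j\, \forall l\, \forall k\, \exists m\, (\neg B(j,j) \land C(l) \lor \neg C(k) \land C(m))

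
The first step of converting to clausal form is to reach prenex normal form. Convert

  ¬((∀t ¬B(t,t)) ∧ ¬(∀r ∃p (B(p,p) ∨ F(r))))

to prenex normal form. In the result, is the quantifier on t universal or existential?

existential

Move each ¬ inward, flipping quantifiers it crosses:
  (∃t B(t,t)) ∨ (∀r ∃p (B(p,p) ∨ F(r)))
Extract every quantifier outward, since the variables are now distinct and don't occur free across branches:
  ∃t ∀r ∃p (B(t,t) ∨ B(p,p) ∨ F(r))
The quantifier ∀t sits under an odd number of negations, so it flips to ∃t.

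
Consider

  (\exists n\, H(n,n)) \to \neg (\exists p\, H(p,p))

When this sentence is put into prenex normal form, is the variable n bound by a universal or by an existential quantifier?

Eliminate → and ↔ using ¬ and ∨.
  \neg (\exists n\, H(n,n)) \lor \neg (\exists p\, H(p,p))
Drive negations inward (¬∀x A ≡ ∃x ¬A, ¬∃x A ≡ ∀x ¬A, De Morgan for ∧/∨):
  (\forall n\, \neg H(n,n)) \lor (\forall p\, \neg H(p,p))
All bound variables are already distinct, so no renaming is needed.
Finally move all quantifiers to the prefix:
  \forall n\, \forall p\, (\neg H(n,n) \lor \neg H(p,p))
The quantifier \exists n sits under an odd number of negations (counting the antecedent side of each →), so it flips to \forall n.

universal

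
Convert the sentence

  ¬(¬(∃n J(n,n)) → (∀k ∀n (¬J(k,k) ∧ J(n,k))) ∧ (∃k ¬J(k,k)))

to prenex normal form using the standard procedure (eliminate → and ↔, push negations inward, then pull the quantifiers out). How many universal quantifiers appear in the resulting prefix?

2

First replace A → B with ¬A ∨ B.
  ¬(¬¬(∃n J(n,n)) ∨ (∀k ∀n (¬J(k,k) ∧ J(n,k))) ∧ (∃k ¬J(k,k)))
Drive negations inward (¬∀x A ≡ ∃x ¬A, ¬∃x A ≡ ∀x ¬A, De Morgan for ∧/∨):
  (∀n ¬J(n,n)) ∧ ((∃k ∃n (J(k,k) ∨ ¬J(n,k))) ∨ (∀k J(k,k)))
Give each quantifier a distinct variable: n↦x, k↦y1.
  (∀n ¬J(n,n)) ∧ ((∃k ∃x (J(k,k) ∨ ¬J(x,k))) ∨ (∀y1 J(y1,y1)))
Extract every quantifier outward, since the variables are now distinct and don't occur free across branches:
  ∀n ∃k ∃x ∀y1 (¬J(n,n) ∧ (J(k,k) ∨ ¬J(x,k) ∨ J(y1,y1)))
The prefix is ∀n ∃k ∃x ∀y1: 2 universal, 2 existential.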